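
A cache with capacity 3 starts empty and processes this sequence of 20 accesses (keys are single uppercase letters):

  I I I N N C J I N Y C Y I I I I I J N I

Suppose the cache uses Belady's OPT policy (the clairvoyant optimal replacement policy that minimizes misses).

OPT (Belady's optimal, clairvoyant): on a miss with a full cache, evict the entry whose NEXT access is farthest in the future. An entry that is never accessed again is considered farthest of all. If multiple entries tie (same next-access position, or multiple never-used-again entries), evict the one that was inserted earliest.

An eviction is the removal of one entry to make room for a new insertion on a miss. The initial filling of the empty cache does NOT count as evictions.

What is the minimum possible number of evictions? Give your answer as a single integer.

Answer: 5

Derivation:
OPT (Belady) simulation (capacity=3):
  1. access I: MISS. Cache: [I]
  2. access I: HIT. Next use of I: step 3. Cache: [I]
  3. access I: HIT. Next use of I: step 8. Cache: [I]
  4. access N: MISS. Cache: [I N]
  5. access N: HIT. Next use of N: step 9. Cache: [I N]
  6. access C: MISS. Cache: [I N C]
  7. access J: MISS, evict C (next use: step 11). Cache: [I N J]
  8. access I: HIT. Next use of I: step 13. Cache: [I N J]
  9. access N: HIT. Next use of N: step 19. Cache: [I N J]
  10. access Y: MISS, evict N (next use: step 19). Cache: [I J Y]
  11. access C: MISS, evict J (next use: step 18). Cache: [I Y C]
  12. access Y: HIT. Next use of Y: never. Cache: [I Y C]
  13. access I: HIT. Next use of I: step 14. Cache: [I Y C]
  14. access I: HIT. Next use of I: step 15. Cache: [I Y C]
  15. access I: HIT. Next use of I: step 16. Cache: [I Y C]
  16. access I: HIT. Next use of I: step 17. Cache: [I Y C]
  17. access I: HIT. Next use of I: step 20. Cache: [I Y C]
  18. access J: MISS, evict Y (next use: never). Cache: [I C J]
  19. access N: MISS, evict C (next use: never). Cache: [I J N]
  20. access I: HIT. Next use of I: never. Cache: [I J N]
Total: 12 hits, 8 misses, 5 evictions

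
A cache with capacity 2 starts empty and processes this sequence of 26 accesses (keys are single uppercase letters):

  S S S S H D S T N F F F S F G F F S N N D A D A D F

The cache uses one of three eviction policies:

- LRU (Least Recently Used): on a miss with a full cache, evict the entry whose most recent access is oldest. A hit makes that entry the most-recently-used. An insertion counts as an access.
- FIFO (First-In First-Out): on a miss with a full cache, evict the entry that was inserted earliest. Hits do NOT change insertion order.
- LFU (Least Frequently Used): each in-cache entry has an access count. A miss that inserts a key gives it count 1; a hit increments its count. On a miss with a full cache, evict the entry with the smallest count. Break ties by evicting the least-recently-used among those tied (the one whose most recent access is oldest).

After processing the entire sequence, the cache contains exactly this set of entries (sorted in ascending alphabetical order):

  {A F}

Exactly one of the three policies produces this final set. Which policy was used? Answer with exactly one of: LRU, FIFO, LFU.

Answer: FIFO

Derivation:
Simulating under each policy and comparing final sets:
  LRU: final set = {D F} -> differs
  FIFO: final set = {A F} -> MATCHES target
  LFU: final set = {F S} -> differs
Only FIFO produces the target set.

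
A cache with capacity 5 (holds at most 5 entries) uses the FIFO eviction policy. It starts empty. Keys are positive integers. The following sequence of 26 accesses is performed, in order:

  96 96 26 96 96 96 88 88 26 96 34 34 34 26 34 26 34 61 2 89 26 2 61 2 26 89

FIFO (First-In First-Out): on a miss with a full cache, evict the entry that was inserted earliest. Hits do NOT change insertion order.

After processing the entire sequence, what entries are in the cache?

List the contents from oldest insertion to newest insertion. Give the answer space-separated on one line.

Answer: 34 61 2 89 26

Derivation:
FIFO simulation (capacity=5):
  1. access 96: MISS. Cache (old->new): [96]
  2. access 96: HIT. Cache (old->new): [96]
  3. access 26: MISS. Cache (old->new): [96 26]
  4. access 96: HIT. Cache (old->new): [96 26]
  5. access 96: HIT. Cache (old->new): [96 26]
  6. access 96: HIT. Cache (old->new): [96 26]
  7. access 88: MISS. Cache (old->new): [96 26 88]
  8. access 88: HIT. Cache (old->new): [96 26 88]
  9. access 26: HIT. Cache (old->new): [96 26 88]
  10. access 96: HIT. Cache (old->new): [96 26 88]
  11. access 34: MISS. Cache (old->new): [96 26 88 34]
  12. access 34: HIT. Cache (old->new): [96 26 88 34]
  13. access 34: HIT. Cache (old->new): [96 26 88 34]
  14. access 26: HIT. Cache (old->new): [96 26 88 34]
  15. access 34: HIT. Cache (old->new): [96 26 88 34]
  16. access 26: HIT. Cache (old->new): [96 26 88 34]
  17. access 34: HIT. Cache (old->new): [96 26 88 34]
  18. access 61: MISS. Cache (old->new): [96 26 88 34 61]
  19. access 2: MISS, evict 96. Cache (old->new): [26 88 34 61 2]
  20. access 89: MISS, evict 26. Cache (old->new): [88 34 61 2 89]
  21. access 26: MISS, evict 88. Cache (old->new): [34 61 2 89 26]
  22. access 2: HIT. Cache (old->new): [34 61 2 89 26]
  23. access 61: HIT. Cache (old->new): [34 61 2 89 26]
  24. access 2: HIT. Cache (old->new): [34 61 2 89 26]
  25. access 26: HIT. Cache (old->new): [34 61 2 89 26]
  26. access 89: HIT. Cache (old->new): [34 61 2 89 26]
Total: 18 hits, 8 misses, 3 evictions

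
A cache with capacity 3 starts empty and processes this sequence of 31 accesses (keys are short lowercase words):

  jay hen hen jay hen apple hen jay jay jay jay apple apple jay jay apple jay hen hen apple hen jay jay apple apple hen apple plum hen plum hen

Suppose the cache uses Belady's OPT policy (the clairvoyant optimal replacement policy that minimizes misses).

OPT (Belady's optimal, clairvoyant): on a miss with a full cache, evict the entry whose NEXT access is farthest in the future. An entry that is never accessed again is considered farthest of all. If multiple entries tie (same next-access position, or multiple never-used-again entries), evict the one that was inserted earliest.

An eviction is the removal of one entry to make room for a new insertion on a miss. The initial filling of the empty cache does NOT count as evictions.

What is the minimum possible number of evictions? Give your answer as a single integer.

Answer: 1

Derivation:
OPT (Belady) simulation (capacity=3):
  1. access jay: MISS. Cache: [jay]
  2. access hen: MISS. Cache: [jay hen]
  3. access hen: HIT. Next use of hen: step 5. Cache: [jay hen]
  4. access jay: HIT. Next use of jay: step 8. Cache: [jay hen]
  5. access hen: HIT. Next use of hen: step 7. Cache: [jay hen]
  6. access apple: MISS. Cache: [jay hen apple]
  7. access hen: HIT. Next use of hen: step 18. Cache: [jay hen apple]
  8. access jay: HIT. Next use of jay: step 9. Cache: [jay hen apple]
  9. access jay: HIT. Next use of jay: step 10. Cache: [jay hen apple]
  10. access jay: HIT. Next use of jay: step 11. Cache: [jay hen apple]
  11. access jay: HIT. Next use of jay: step 14. Cache: [jay hen apple]
  12. access apple: HIT. Next use of apple: step 13. Cache: [jay hen apple]
  13. access apple: HIT. Next use of apple: step 16. Cache: [jay hen apple]
  14. access jay: HIT. Next use of jay: step 15. Cache: [jay hen apple]
  15. access jay: HIT. Next use of jay: step 17. Cache: [jay hen apple]
  16. access apple: HIT. Next use of apple: step 20. Cache: [jay hen apple]
  17. access jay: HIT. Next use of jay: step 22. Cache: [jay hen apple]
  18. access hen: HIT. Next use of hen: step 19. Cache: [jay hen apple]
  19. access hen: HIT. Next use of hen: step 21. Cache: [jay hen apple]
  20. access apple: HIT. Next use of apple: step 24. Cache: [jay hen apple]
  21. access hen: HIT. Next use of hen: step 26. Cache: [jay hen apple]
  22. access jay: HIT. Next use of jay: step 23. Cache: [jay hen apple]
  23. access jay: HIT. Next use of jay: never. Cache: [jay hen apple]
  24. access apple: HIT. Next use of apple: step 25. Cache: [jay hen apple]
  25. access apple: HIT. Next use of apple: step 27. Cache: [jay hen apple]
  26. access hen: HIT. Next use of hen: step 29. Cache: [jay hen apple]
  27. access apple: HIT. Next use of apple: never. Cache: [jay hen apple]
  28. access plum: MISS, evict jay (next use: never). Cache: [hen apple plum]
  29. access hen: HIT. Next use of hen: step 31. Cache: [hen apple plum]
  30. access plum: HIT. Next use of plum: never. Cache: [hen apple plum]
  31. access hen: HIT. Next use of hen: never. Cache: [hen apple plum]
Total: 27 hits, 4 misses, 1 evictions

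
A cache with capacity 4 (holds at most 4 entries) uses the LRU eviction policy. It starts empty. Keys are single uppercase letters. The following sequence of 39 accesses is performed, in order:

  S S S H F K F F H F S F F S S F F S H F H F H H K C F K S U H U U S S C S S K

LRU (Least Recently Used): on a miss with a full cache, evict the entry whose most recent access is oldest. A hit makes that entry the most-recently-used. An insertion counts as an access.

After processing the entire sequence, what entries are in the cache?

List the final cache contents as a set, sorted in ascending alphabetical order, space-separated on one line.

Answer: C K S U

Derivation:
LRU simulation (capacity=4):
  1. access S: MISS. Cache (LRU->MRU): [S]
  2. access S: HIT. Cache (LRU->MRU): [S]
  3. access S: HIT. Cache (LRU->MRU): [S]
  4. access H: MISS. Cache (LRU->MRU): [S H]
  5. access F: MISS. Cache (LRU->MRU): [S H F]
  6. access K: MISS. Cache (LRU->MRU): [S H F K]
  7. access F: HIT. Cache (LRU->MRU): [S H K F]
  8. access F: HIT. Cache (LRU->MRU): [S H K F]
  9. access H: HIT. Cache (LRU->MRU): [S K F H]
  10. access F: HIT. Cache (LRU->MRU): [S K H F]
  11. access S: HIT. Cache (LRU->MRU): [K H F S]
  12. access F: HIT. Cache (LRU->MRU): [K H S F]
  13. access F: HIT. Cache (LRU->MRU): [K H S F]
  14. access S: HIT. Cache (LRU->MRU): [K H F S]
  15. access S: HIT. Cache (LRU->MRU): [K H F S]
  16. access F: HIT. Cache (LRU->MRU): [K H S F]
  17. access F: HIT. Cache (LRU->MRU): [K H S F]
  18. access S: HIT. Cache (LRU->MRU): [K H F S]
  19. access H: HIT. Cache (LRU->MRU): [K F S H]
  20. access F: HIT. Cache (LRU->MRU): [K S H F]
  21. access H: HIT. Cache (LRU->MRU): [K S F H]
  22. access F: HIT. Cache (LRU->MRU): [K S H F]
  23. access H: HIT. Cache (LRU->MRU): [K S F H]
  24. access H: HIT. Cache (LRU->MRU): [K S F H]
  25. access K: HIT. Cache (LRU->MRU): [S F H K]
  26. access C: MISS, evict S. Cache (LRU->MRU): [F H K C]
  27. access F: HIT. Cache (LRU->MRU): [H K C F]
  28. access K: HIT. Cache (LRU->MRU): [H C F K]
  29. access S: MISS, evict H. Cache (LRU->MRU): [C F K S]
  30. access U: MISS, evict C. Cache (LRU->MRU): [F K S U]
  31. access H: MISS, evict F. Cache (LRU->MRU): [K S U H]
  32. access U: HIT. Cache (LRU->MRU): [K S H U]
  33. access U: HIT. Cache (LRU->MRU): [K S H U]
  34. access S: HIT. Cache (LRU->MRU): [K H U S]
  35. access S: HIT. Cache (LRU->MRU): [K H U S]
  36. access C: MISS, evict K. Cache (LRU->MRU): [H U S C]
  37. access S: HIT. Cache (LRU->MRU): [H U C S]
  38. access S: HIT. Cache (LRU->MRU): [H U C S]
  39. access K: MISS, evict H. Cache (LRU->MRU): [U C S K]
Total: 29 hits, 10 misses, 6 evictions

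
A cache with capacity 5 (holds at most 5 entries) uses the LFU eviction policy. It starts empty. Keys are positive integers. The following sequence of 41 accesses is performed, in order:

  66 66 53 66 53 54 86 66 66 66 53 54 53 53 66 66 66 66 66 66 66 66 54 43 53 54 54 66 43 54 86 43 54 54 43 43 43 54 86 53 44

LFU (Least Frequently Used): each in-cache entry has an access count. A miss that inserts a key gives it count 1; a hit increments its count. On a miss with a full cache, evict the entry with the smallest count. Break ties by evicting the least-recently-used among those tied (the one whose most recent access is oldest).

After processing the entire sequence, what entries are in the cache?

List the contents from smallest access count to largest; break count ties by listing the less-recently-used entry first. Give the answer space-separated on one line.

Answer: 44 43 53 54 66

Derivation:
LFU simulation (capacity=5):
  1. access 66: MISS. Cache: [66(c=1)]
  2. access 66: HIT, count now 2. Cache: [66(c=2)]
  3. access 53: MISS. Cache: [53(c=1) 66(c=2)]
  4. access 66: HIT, count now 3. Cache: [53(c=1) 66(c=3)]
  5. access 53: HIT, count now 2. Cache: [53(c=2) 66(c=3)]
  6. access 54: MISS. Cache: [54(c=1) 53(c=2) 66(c=3)]
  7. access 86: MISS. Cache: [54(c=1) 86(c=1) 53(c=2) 66(c=3)]
  8. access 66: HIT, count now 4. Cache: [54(c=1) 86(c=1) 53(c=2) 66(c=4)]
  9. access 66: HIT, count now 5. Cache: [54(c=1) 86(c=1) 53(c=2) 66(c=5)]
  10. access 66: HIT, count now 6. Cache: [54(c=1) 86(c=1) 53(c=2) 66(c=6)]
  11. access 53: HIT, count now 3. Cache: [54(c=1) 86(c=1) 53(c=3) 66(c=6)]
  12. access 54: HIT, count now 2. Cache: [86(c=1) 54(c=2) 53(c=3) 66(c=6)]
  13. access 53: HIT, count now 4. Cache: [86(c=1) 54(c=2) 53(c=4) 66(c=6)]
  14. access 53: HIT, count now 5. Cache: [86(c=1) 54(c=2) 53(c=5) 66(c=6)]
  15. access 66: HIT, count now 7. Cache: [86(c=1) 54(c=2) 53(c=5) 66(c=7)]
  16. access 66: HIT, count now 8. Cache: [86(c=1) 54(c=2) 53(c=5) 66(c=8)]
  17. access 66: HIT, count now 9. Cache: [86(c=1) 54(c=2) 53(c=5) 66(c=9)]
  18. access 66: HIT, count now 10. Cache: [86(c=1) 54(c=2) 53(c=5) 66(c=10)]
  19. access 66: HIT, count now 11. Cache: [86(c=1) 54(c=2) 53(c=5) 66(c=11)]
  20. access 66: HIT, count now 12. Cache: [86(c=1) 54(c=2) 53(c=5) 66(c=12)]
  21. access 66: HIT, count now 13. Cache: [86(c=1) 54(c=2) 53(c=5) 66(c=13)]
  22. access 66: HIT, count now 14. Cache: [86(c=1) 54(c=2) 53(c=5) 66(c=14)]
  23. access 54: HIT, count now 3. Cache: [86(c=1) 54(c=3) 53(c=5) 66(c=14)]
  24. access 43: MISS. Cache: [86(c=1) 43(c=1) 54(c=3) 53(c=5) 66(c=14)]
  25. access 53: HIT, count now 6. Cache: [86(c=1) 43(c=1) 54(c=3) 53(c=6) 66(c=14)]
  26. access 54: HIT, count now 4. Cache: [86(c=1) 43(c=1) 54(c=4) 53(c=6) 66(c=14)]
  27. access 54: HIT, count now 5. Cache: [86(c=1) 43(c=1) 54(c=5) 53(c=6) 66(c=14)]
  28. access 66: HIT, count now 15. Cache: [86(c=1) 43(c=1) 54(c=5) 53(c=6) 66(c=15)]
  29. access 43: HIT, count now 2. Cache: [86(c=1) 43(c=2) 54(c=5) 53(c=6) 66(c=15)]
  30. access 54: HIT, count now 6. Cache: [86(c=1) 43(c=2) 53(c=6) 54(c=6) 66(c=15)]
  31. access 86: HIT, count now 2. Cache: [43(c=2) 86(c=2) 53(c=6) 54(c=6) 66(c=15)]
  32. access 43: HIT, count now 3. Cache: [86(c=2) 43(c=3) 53(c=6) 54(c=6) 66(c=15)]
  33. access 54: HIT, count now 7. Cache: [86(c=2) 43(c=3) 53(c=6) 54(c=7) 66(c=15)]
  34. access 54: HIT, count now 8. Cache: [86(c=2) 43(c=3) 53(c=6) 54(c=8) 66(c=15)]
  35. access 43: HIT, count now 4. Cache: [86(c=2) 43(c=4) 53(c=6) 54(c=8) 66(c=15)]
  36. access 43: HIT, count now 5. Cache: [86(c=2) 43(c=5) 53(c=6) 54(c=8) 66(c=15)]
  37. access 43: HIT, count now 6. Cache: [86(c=2) 53(c=6) 43(c=6) 54(c=8) 66(c=15)]
  38. access 54: HIT, count now 9. Cache: [86(c=2) 53(c=6) 43(c=6) 54(c=9) 66(c=15)]
  39. access 86: HIT, count now 3. Cache: [86(c=3) 53(c=6) 43(c=6) 54(c=9) 66(c=15)]
  40. access 53: HIT, count now 7. Cache: [86(c=3) 43(c=6) 53(c=7) 54(c=9) 66(c=15)]
  41. access 44: MISS, evict 86(c=3). Cache: [44(c=1) 43(c=6) 53(c=7) 54(c=9) 66(c=15)]
Total: 35 hits, 6 misses, 1 evictions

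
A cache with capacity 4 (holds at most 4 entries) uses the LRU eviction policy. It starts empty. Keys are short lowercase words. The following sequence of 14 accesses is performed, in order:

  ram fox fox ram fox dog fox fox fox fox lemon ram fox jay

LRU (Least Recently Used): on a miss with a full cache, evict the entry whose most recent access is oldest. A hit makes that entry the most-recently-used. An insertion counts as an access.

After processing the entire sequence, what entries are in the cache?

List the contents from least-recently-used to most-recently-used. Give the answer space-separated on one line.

Answer: lemon ram fox jay

Derivation:
LRU simulation (capacity=4):
  1. access ram: MISS. Cache (LRU->MRU): [ram]
  2. access fox: MISS. Cache (LRU->MRU): [ram fox]
  3. access fox: HIT. Cache (LRU->MRU): [ram fox]
  4. access ram: HIT. Cache (LRU->MRU): [fox ram]
  5. access fox: HIT. Cache (LRU->MRU): [ram fox]
  6. access dog: MISS. Cache (LRU->MRU): [ram fox dog]
  7. access fox: HIT. Cache (LRU->MRU): [ram dog fox]
  8. access fox: HIT. Cache (LRU->MRU): [ram dog fox]
  9. access fox: HIT. Cache (LRU->MRU): [ram dog fox]
  10. access fox: HIT. Cache (LRU->MRU): [ram dog fox]
  11. access lemon: MISS. Cache (LRU->MRU): [ram dog fox lemon]
  12. access ram: HIT. Cache (LRU->MRU): [dog fox lemon ram]
  13. access fox: HIT. Cache (LRU->MRU): [dog lemon ram fox]
  14. access jay: MISS, evict dog. Cache (LRU->MRU): [lemon ram fox jay]
Total: 9 hits, 5 misses, 1 evictions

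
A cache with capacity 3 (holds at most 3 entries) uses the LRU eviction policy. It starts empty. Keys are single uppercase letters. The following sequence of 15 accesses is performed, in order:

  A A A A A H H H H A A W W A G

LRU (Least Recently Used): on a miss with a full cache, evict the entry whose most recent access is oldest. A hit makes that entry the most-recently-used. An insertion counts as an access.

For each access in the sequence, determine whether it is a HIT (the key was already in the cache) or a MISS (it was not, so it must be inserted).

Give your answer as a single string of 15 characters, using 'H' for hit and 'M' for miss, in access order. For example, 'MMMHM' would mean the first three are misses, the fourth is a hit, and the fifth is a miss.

LRU simulation (capacity=3):
  1. access A: MISS. Cache (LRU->MRU): [A]
  2. access A: HIT. Cache (LRU->MRU): [A]
  3. access A: HIT. Cache (LRU->MRU): [A]
  4. access A: HIT. Cache (LRU->MRU): [A]
  5. access A: HIT. Cache (LRU->MRU): [A]
  6. access H: MISS. Cache (LRU->MRU): [A H]
  7. access H: HIT. Cache (LRU->MRU): [A H]
  8. access H: HIT. Cache (LRU->MRU): [A H]
  9. access H: HIT. Cache (LRU->MRU): [A H]
  10. access A: HIT. Cache (LRU->MRU): [H A]
  11. access A: HIT. Cache (LRU->MRU): [H A]
  12. access W: MISS. Cache (LRU->MRU): [H A W]
  13. access W: HIT. Cache (LRU->MRU): [H A W]
  14. access A: HIT. Cache (LRU->MRU): [H W A]
  15. access G: MISS, evict H. Cache (LRU->MRU): [W A G]
Total: 11 hits, 4 misses, 1 evictions

Answer: MHHHHMHHHHHMHHM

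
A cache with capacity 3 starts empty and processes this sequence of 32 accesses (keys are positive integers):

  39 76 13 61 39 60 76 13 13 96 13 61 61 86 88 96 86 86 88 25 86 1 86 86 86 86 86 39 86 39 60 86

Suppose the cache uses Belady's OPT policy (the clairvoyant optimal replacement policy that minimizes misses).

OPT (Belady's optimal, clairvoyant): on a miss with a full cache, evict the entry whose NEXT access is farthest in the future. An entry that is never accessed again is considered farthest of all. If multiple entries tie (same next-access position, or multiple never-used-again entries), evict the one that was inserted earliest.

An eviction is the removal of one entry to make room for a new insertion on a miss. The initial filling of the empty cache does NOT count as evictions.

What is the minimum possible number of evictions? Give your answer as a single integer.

Answer: 10

Derivation:
OPT (Belady) simulation (capacity=3):
  1. access 39: MISS. Cache: [39]
  2. access 76: MISS. Cache: [39 76]
  3. access 13: MISS. Cache: [39 76 13]
  4. access 61: MISS, evict 13 (next use: step 8). Cache: [39 76 61]
  5. access 39: HIT. Next use of 39: step 28. Cache: [39 76 61]
  6. access 60: MISS, evict 39 (next use: step 28). Cache: [76 61 60]
  7. access 76: HIT. Next use of 76: never. Cache: [76 61 60]
  8. access 13: MISS, evict 76 (next use: never). Cache: [61 60 13]
  9. access 13: HIT. Next use of 13: step 11. Cache: [61 60 13]
  10. access 96: MISS, evict 60 (next use: step 31). Cache: [61 13 96]
  11. access 13: HIT. Next use of 13: never. Cache: [61 13 96]
  12. access 61: HIT. Next use of 61: step 13. Cache: [61 13 96]
  13. access 61: HIT. Next use of 61: never. Cache: [61 13 96]
  14. access 86: MISS, evict 61 (next use: never). Cache: [13 96 86]
  15. access 88: MISS, evict 13 (next use: never). Cache: [96 86 88]
  16. access 96: HIT. Next use of 96: never. Cache: [96 86 88]
  17. access 86: HIT. Next use of 86: step 18. Cache: [96 86 88]
  18. access 86: HIT. Next use of 86: step 21. Cache: [96 86 88]
  19. access 88: HIT. Next use of 88: never. Cache: [96 86 88]
  20. access 25: MISS, evict 96 (next use: never). Cache: [86 88 25]
  21. access 86: HIT. Next use of 86: step 23. Cache: [86 88 25]
  22. access 1: MISS, evict 88 (next use: never). Cache: [86 25 1]
  23. access 86: HIT. Next use of 86: step 24. Cache: [86 25 1]
  24. access 86: HIT. Next use of 86: step 25. Cache: [86 25 1]
  25. access 86: HIT. Next use of 86: step 26. Cache: [86 25 1]
  26. access 86: HIT. Next use of 86: step 27. Cache: [86 25 1]
  27. access 86: HIT. Next use of 86: step 29. Cache: [86 25 1]
  28. access 39: MISS, evict 25 (next use: never). Cache: [86 1 39]
  29. access 86: HIT. Next use of 86: step 32. Cache: [86 1 39]
  30. access 39: HIT. Next use of 39: never. Cache: [86 1 39]
  31. access 60: MISS, evict 1 (next use: never). Cache: [86 39 60]
  32. access 86: HIT. Next use of 86: never. Cache: [86 39 60]
Total: 19 hits, 13 misses, 10 evictions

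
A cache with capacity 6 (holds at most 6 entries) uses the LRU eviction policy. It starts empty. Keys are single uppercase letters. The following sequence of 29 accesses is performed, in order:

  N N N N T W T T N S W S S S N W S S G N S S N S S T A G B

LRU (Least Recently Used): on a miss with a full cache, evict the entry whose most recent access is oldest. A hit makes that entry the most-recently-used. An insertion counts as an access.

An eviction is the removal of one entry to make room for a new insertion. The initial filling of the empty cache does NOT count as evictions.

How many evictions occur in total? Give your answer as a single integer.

LRU simulation (capacity=6):
  1. access N: MISS. Cache (LRU->MRU): [N]
  2. access N: HIT. Cache (LRU->MRU): [N]
  3. access N: HIT. Cache (LRU->MRU): [N]
  4. access N: HIT. Cache (LRU->MRU): [N]
  5. access T: MISS. Cache (LRU->MRU): [N T]
  6. access W: MISS. Cache (LRU->MRU): [N T W]
  7. access T: HIT. Cache (LRU->MRU): [N W T]
  8. access T: HIT. Cache (LRU->MRU): [N W T]
  9. access N: HIT. Cache (LRU->MRU): [W T N]
  10. access S: MISS. Cache (LRU->MRU): [W T N S]
  11. access W: HIT. Cache (LRU->MRU): [T N S W]
  12. access S: HIT. Cache (LRU->MRU): [T N W S]
  13. access S: HIT. Cache (LRU->MRU): [T N W S]
  14. access S: HIT. Cache (LRU->MRU): [T N W S]
  15. access N: HIT. Cache (LRU->MRU): [T W S N]
  16. access W: HIT. Cache (LRU->MRU): [T S N W]
  17. access S: HIT. Cache (LRU->MRU): [T N W S]
  18. access S: HIT. Cache (LRU->MRU): [T N W S]
  19. access G: MISS. Cache (LRU->MRU): [T N W S G]
  20. access N: HIT. Cache (LRU->MRU): [T W S G N]
  21. access S: HIT. Cache (LRU->MRU): [T W G N S]
  22. access S: HIT. Cache (LRU->MRU): [T W G N S]
  23. access N: HIT. Cache (LRU->MRU): [T W G S N]
  24. access S: HIT. Cache (LRU->MRU): [T W G N S]
  25. access S: HIT. Cache (LRU->MRU): [T W G N S]
  26. access T: HIT. Cache (LRU->MRU): [W G N S T]
  27. access A: MISS. Cache (LRU->MRU): [W G N S T A]
  28. access G: HIT. Cache (LRU->MRU): [W N S T A G]
  29. access B: MISS, evict W. Cache (LRU->MRU): [N S T A G B]
Total: 22 hits, 7 misses, 1 evictions

Answer: 1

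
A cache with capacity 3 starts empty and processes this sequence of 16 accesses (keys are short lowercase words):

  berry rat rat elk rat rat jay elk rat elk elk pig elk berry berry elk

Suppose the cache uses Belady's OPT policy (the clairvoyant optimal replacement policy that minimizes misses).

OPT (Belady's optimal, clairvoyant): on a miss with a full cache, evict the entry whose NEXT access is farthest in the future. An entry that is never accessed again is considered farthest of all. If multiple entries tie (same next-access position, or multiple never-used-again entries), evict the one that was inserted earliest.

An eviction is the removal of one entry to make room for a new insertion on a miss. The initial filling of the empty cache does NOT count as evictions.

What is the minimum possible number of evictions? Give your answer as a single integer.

Answer: 3

Derivation:
OPT (Belady) simulation (capacity=3):
  1. access berry: MISS. Cache: [berry]
  2. access rat: MISS. Cache: [berry rat]
  3. access rat: HIT. Next use of rat: step 5. Cache: [berry rat]
  4. access elk: MISS. Cache: [berry rat elk]
  5. access rat: HIT. Next use of rat: step 6. Cache: [berry rat elk]
  6. access rat: HIT. Next use of rat: step 9. Cache: [berry rat elk]
  7. access jay: MISS, evict berry (next use: step 14). Cache: [rat elk jay]
  8. access elk: HIT. Next use of elk: step 10. Cache: [rat elk jay]
  9. access rat: HIT. Next use of rat: never. Cache: [rat elk jay]
  10. access elk: HIT. Next use of elk: step 11. Cache: [rat elk jay]
  11. access elk: HIT. Next use of elk: step 13. Cache: [rat elk jay]
  12. access pig: MISS, evict rat (next use: never). Cache: [elk jay pig]
  13. access elk: HIT. Next use of elk: step 16. Cache: [elk jay pig]
  14. access berry: MISS, evict jay (next use: never). Cache: [elk pig berry]
  15. access berry: HIT. Next use of berry: never. Cache: [elk pig berry]
  16. access elk: HIT. Next use of elk: never. Cache: [elk pig berry]
Total: 10 hits, 6 misses, 3 evictions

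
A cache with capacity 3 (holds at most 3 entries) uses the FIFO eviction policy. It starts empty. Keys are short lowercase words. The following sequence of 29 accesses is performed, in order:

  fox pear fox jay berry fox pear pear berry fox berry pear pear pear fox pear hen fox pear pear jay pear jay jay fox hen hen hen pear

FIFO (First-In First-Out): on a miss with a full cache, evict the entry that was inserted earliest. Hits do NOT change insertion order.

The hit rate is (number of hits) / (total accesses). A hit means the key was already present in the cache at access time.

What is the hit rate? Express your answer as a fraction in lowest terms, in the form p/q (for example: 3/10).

FIFO simulation (capacity=3):
  1. access fox: MISS. Cache (old->new): [fox]
  2. access pear: MISS. Cache (old->new): [fox pear]
  3. access fox: HIT. Cache (old->new): [fox pear]
  4. access jay: MISS. Cache (old->new): [fox pear jay]
  5. access berry: MISS, evict fox. Cache (old->new): [pear jay berry]
  6. access fox: MISS, evict pear. Cache (old->new): [jay berry fox]
  7. access pear: MISS, evict jay. Cache (old->new): [berry fox pear]
  8. access pear: HIT. Cache (old->new): [berry fox pear]
  9. access berry: HIT. Cache (old->new): [berry fox pear]
  10. access fox: HIT. Cache (old->new): [berry fox pear]
  11. access berry: HIT. Cache (old->new): [berry fox pear]
  12. access pear: HIT. Cache (old->new): [berry fox pear]
  13. access pear: HIT. Cache (old->new): [berry fox pear]
  14. access pear: HIT. Cache (old->new): [berry fox pear]
  15. access fox: HIT. Cache (old->new): [berry fox pear]
  16. access pear: HIT. Cache (old->new): [berry fox pear]
  17. access hen: MISS, evict berry. Cache (old->new): [fox pear hen]
  18. access fox: HIT. Cache (old->new): [fox pear hen]
  19. access pear: HIT. Cache (old->new): [fox pear hen]
  20. access pear: HIT. Cache (old->new): [fox pear hen]
  21. access jay: MISS, evict fox. Cache (old->new): [pear hen jay]
  22. access pear: HIT. Cache (old->new): [pear hen jay]
  23. access jay: HIT. Cache (old->new): [pear hen jay]
  24. access jay: HIT. Cache (old->new): [pear hen jay]
  25. access fox: MISS, evict pear. Cache (old->new): [hen jay fox]
  26. access hen: HIT. Cache (old->new): [hen jay fox]
  27. access hen: HIT. Cache (old->new): [hen jay fox]
  28. access hen: HIT. Cache (old->new): [hen jay fox]
  29. access pear: MISS, evict hen. Cache (old->new): [jay fox pear]
Total: 19 hits, 10 misses, 7 evictions

Hit rate = 19/29

Answer: 19/29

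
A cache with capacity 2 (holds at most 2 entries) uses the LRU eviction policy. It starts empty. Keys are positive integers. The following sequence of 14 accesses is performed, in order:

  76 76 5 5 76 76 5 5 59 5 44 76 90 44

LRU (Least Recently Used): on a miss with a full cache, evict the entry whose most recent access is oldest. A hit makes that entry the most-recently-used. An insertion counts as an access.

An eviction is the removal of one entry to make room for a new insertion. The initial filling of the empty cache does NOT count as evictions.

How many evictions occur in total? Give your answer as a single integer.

Answer: 5

Derivation:
LRU simulation (capacity=2):
  1. access 76: MISS. Cache (LRU->MRU): [76]
  2. access 76: HIT. Cache (LRU->MRU): [76]
  3. access 5: MISS. Cache (LRU->MRU): [76 5]
  4. access 5: HIT. Cache (LRU->MRU): [76 5]
  5. access 76: HIT. Cache (LRU->MRU): [5 76]
  6. access 76: HIT. Cache (LRU->MRU): [5 76]
  7. access 5: HIT. Cache (LRU->MRU): [76 5]
  8. access 5: HIT. Cache (LRU->MRU): [76 5]
  9. access 59: MISS, evict 76. Cache (LRU->MRU): [5 59]
  10. access 5: HIT. Cache (LRU->MRU): [59 5]
  11. access 44: MISS, evict 59. Cache (LRU->MRU): [5 44]
  12. access 76: MISS, evict 5. Cache (LRU->MRU): [44 76]
  13. access 90: MISS, evict 44. Cache (LRU->MRU): [76 90]
  14. access 44: MISS, evict 76. Cache (LRU->MRU): [90 44]
Total: 7 hits, 7 misses, 5 evictions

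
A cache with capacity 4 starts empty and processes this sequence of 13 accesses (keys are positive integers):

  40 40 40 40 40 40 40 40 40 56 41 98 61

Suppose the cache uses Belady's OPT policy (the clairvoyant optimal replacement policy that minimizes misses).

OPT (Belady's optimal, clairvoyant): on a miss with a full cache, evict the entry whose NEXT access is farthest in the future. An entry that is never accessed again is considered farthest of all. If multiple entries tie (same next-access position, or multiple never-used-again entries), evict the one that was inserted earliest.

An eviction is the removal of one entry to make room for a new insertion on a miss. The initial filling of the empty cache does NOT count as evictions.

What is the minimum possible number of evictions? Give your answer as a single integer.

Answer: 1

Derivation:
OPT (Belady) simulation (capacity=4):
  1. access 40: MISS. Cache: [40]
  2. access 40: HIT. Next use of 40: step 3. Cache: [40]
  3. access 40: HIT. Next use of 40: step 4. Cache: [40]
  4. access 40: HIT. Next use of 40: step 5. Cache: [40]
  5. access 40: HIT. Next use of 40: step 6. Cache: [40]
  6. access 40: HIT. Next use of 40: step 7. Cache: [40]
  7. access 40: HIT. Next use of 40: step 8. Cache: [40]
  8. access 40: HIT. Next use of 40: step 9. Cache: [40]
  9. access 40: HIT. Next use of 40: never. Cache: [40]
  10. access 56: MISS. Cache: [40 56]
  11. access 41: MISS. Cache: [40 56 41]
  12. access 98: MISS. Cache: [40 56 41 98]
  13. access 61: MISS, evict 40 (next use: never). Cache: [56 41 98 61]
Total: 8 hits, 5 misses, 1 evictions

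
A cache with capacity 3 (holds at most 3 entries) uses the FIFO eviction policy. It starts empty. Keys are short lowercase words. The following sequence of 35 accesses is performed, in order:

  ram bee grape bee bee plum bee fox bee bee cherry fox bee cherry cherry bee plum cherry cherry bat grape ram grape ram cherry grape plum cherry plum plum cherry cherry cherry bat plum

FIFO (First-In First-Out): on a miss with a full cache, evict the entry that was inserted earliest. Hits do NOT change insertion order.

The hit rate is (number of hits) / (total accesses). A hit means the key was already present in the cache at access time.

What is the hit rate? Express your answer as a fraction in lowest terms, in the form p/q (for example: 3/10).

FIFO simulation (capacity=3):
  1. access ram: MISS. Cache (old->new): [ram]
  2. access bee: MISS. Cache (old->new): [ram bee]
  3. access grape: MISS. Cache (old->new): [ram bee grape]
  4. access bee: HIT. Cache (old->new): [ram bee grape]
  5. access bee: HIT. Cache (old->new): [ram bee grape]
  6. access plum: MISS, evict ram. Cache (old->new): [bee grape plum]
  7. access bee: HIT. Cache (old->new): [bee grape plum]
  8. access fox: MISS, evict bee. Cache (old->new): [grape plum fox]
  9. access bee: MISS, evict grape. Cache (old->new): [plum fox bee]
  10. access bee: HIT. Cache (old->new): [plum fox bee]
  11. access cherry: MISS, evict plum. Cache (old->new): [fox bee cherry]
  12. access fox: HIT. Cache (old->new): [fox bee cherry]
  13. access bee: HIT. Cache (old->new): [fox bee cherry]
  14. access cherry: HIT. Cache (old->new): [fox bee cherry]
  15. access cherry: HIT. Cache (old->new): [fox bee cherry]
  16. access bee: HIT. Cache (old->new): [fox bee cherry]
  17. access plum: MISS, evict fox. Cache (old->new): [bee cherry plum]
  18. access cherry: HIT. Cache (old->new): [bee cherry plum]
  19. access cherry: HIT. Cache (old->new): [bee cherry plum]
  20. access bat: MISS, evict bee. Cache (old->new): [cherry plum bat]
  21. access grape: MISS, evict cherry. Cache (old->new): [plum bat grape]
  22. access ram: MISS, evict plum. Cache (old->new): [bat grape ram]
  23. access grape: HIT. Cache (old->new): [bat grape ram]
  24. access ram: HIT. Cache (old->new): [bat grape ram]
  25. access cherry: MISS, evict bat. Cache (old->new): [grape ram cherry]
  26. access grape: HIT. Cache (old->new): [grape ram cherry]
  27. access plum: MISS, evict grape. Cache (old->new): [ram cherry plum]
  28. access cherry: HIT. Cache (old->new): [ram cherry plum]
  29. access plum: HIT. Cache (old->new): [ram cherry plum]
  30. access plum: HIT. Cache (old->new): [ram cherry plum]
  31. access cherry: HIT. Cache (old->new): [ram cherry plum]
  32. access cherry: HIT. Cache (old->new): [ram cherry plum]
  33. access cherry: HIT. Cache (old->new): [ram cherry plum]
  34. access bat: MISS, evict ram. Cache (old->new): [cherry plum bat]
  35. access plum: HIT. Cache (old->new): [cherry plum bat]
Total: 21 hits, 14 misses, 11 evictions

Hit rate = 21/35 = 3/5

Answer: 3/5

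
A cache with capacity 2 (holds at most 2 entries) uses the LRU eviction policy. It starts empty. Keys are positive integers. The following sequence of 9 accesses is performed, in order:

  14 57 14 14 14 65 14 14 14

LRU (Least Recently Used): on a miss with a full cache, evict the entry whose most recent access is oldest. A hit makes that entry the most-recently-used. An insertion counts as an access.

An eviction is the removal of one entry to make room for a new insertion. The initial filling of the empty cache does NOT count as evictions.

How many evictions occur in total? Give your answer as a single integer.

Answer: 1

Derivation:
LRU simulation (capacity=2):
  1. access 14: MISS. Cache (LRU->MRU): [14]
  2. access 57: MISS. Cache (LRU->MRU): [14 57]
  3. access 14: HIT. Cache (LRU->MRU): [57 14]
  4. access 14: HIT. Cache (LRU->MRU): [57 14]
  5. access 14: HIT. Cache (LRU->MRU): [57 14]
  6. access 65: MISS, evict 57. Cache (LRU->MRU): [14 65]
  7. access 14: HIT. Cache (LRU->MRU): [65 14]
  8. access 14: HIT. Cache (LRU->MRU): [65 14]
  9. access 14: HIT. Cache (LRU->MRU): [65 14]
Total: 6 hits, 3 misses, 1 evictions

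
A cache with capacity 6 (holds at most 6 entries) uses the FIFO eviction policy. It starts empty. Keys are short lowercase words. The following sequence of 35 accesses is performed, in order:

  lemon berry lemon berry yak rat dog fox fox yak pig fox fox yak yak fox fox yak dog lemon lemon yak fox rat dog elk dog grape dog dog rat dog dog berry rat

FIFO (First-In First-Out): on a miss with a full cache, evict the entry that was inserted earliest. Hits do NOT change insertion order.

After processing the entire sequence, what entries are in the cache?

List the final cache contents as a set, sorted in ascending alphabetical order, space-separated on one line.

Answer: berry dog elk grape lemon rat

Derivation:
FIFO simulation (capacity=6):
  1. access lemon: MISS. Cache (old->new): [lemon]
  2. access berry: MISS. Cache (old->new): [lemon berry]
  3. access lemon: HIT. Cache (old->new): [lemon berry]
  4. access berry: HIT. Cache (old->new): [lemon berry]
  5. access yak: MISS. Cache (old->new): [lemon berry yak]
  6. access rat: MISS. Cache (old->new): [lemon berry yak rat]
  7. access dog: MISS. Cache (old->new): [lemon berry yak rat dog]
  8. access fox: MISS. Cache (old->new): [lemon berry yak rat dog fox]
  9. access fox: HIT. Cache (old->new): [lemon berry yak rat dog fox]
  10. access yak: HIT. Cache (old->new): [lemon berry yak rat dog fox]
  11. access pig: MISS, evict lemon. Cache (old->new): [berry yak rat dog fox pig]
  12. access fox: HIT. Cache (old->new): [berry yak rat dog fox pig]
  13. access fox: HIT. Cache (old->new): [berry yak rat dog fox pig]
  14. access yak: HIT. Cache (old->new): [berry yak rat dog fox pig]
  15. access yak: HIT. Cache (old->new): [berry yak rat dog fox pig]
  16. access fox: HIT. Cache (old->new): [berry yak rat dog fox pig]
  17. access fox: HIT. Cache (old->new): [berry yak rat dog fox pig]
  18. access yak: HIT. Cache (old->new): [berry yak rat dog fox pig]
  19. access dog: HIT. Cache (old->new): [berry yak rat dog fox pig]
  20. access lemon: MISS, evict berry. Cache (old->new): [yak rat dog fox pig lemon]
  21. access lemon: HIT. Cache (old->new): [yak rat dog fox pig lemon]
  22. access yak: HIT. Cache (old->new): [yak rat dog fox pig lemon]
  23. access fox: HIT. Cache (old->new): [yak rat dog fox pig lemon]
  24. access rat: HIT. Cache (old->new): [yak rat dog fox pig lemon]
  25. access dog: HIT. Cache (old->new): [yak rat dog fox pig lemon]
  26. access elk: MISS, evict yak. Cache (old->new): [rat dog fox pig lemon elk]
  27. access dog: HIT. Cache (old->new): [rat dog fox pig lemon elk]
  28. access grape: MISS, evict rat. Cache (old->new): [dog fox pig lemon elk grape]
  29. access dog: HIT. Cache (old->new): [dog fox pig lemon elk grape]
  30. access dog: HIT. Cache (old->new): [dog fox pig lemon elk grape]
  31. access rat: MISS, evict dog. Cache (old->new): [fox pig lemon elk grape rat]
  32. access dog: MISS, evict fox. Cache (old->new): [pig lemon elk grape rat dog]
  33. access dog: HIT. Cache (old->new): [pig lemon elk grape rat dog]
  34. access berry: MISS, evict pig. Cache (old->new): [lemon elk grape rat dog berry]
  35. access rat: HIT. Cache (old->new): [lemon elk grape rat dog berry]
Total: 22 hits, 13 misses, 7 evictions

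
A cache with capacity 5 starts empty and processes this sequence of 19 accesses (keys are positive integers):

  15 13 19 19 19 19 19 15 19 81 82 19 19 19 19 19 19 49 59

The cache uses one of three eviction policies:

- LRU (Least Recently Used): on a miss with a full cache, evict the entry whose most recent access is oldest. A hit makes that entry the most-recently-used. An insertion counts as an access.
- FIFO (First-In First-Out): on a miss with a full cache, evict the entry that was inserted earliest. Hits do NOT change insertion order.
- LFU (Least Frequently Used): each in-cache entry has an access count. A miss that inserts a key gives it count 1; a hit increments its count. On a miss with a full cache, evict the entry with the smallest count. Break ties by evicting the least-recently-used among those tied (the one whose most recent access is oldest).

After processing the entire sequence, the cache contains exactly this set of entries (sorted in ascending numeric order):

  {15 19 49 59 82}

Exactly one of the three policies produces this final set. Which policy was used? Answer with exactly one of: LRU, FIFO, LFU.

Answer: LFU

Derivation:
Simulating under each policy and comparing final sets:
  LRU: final set = {19 49 59 81 82} -> differs
  FIFO: final set = {19 49 59 81 82} -> differs
  LFU: final set = {15 19 49 59 82} -> MATCHES target
Only LFU produces the target set.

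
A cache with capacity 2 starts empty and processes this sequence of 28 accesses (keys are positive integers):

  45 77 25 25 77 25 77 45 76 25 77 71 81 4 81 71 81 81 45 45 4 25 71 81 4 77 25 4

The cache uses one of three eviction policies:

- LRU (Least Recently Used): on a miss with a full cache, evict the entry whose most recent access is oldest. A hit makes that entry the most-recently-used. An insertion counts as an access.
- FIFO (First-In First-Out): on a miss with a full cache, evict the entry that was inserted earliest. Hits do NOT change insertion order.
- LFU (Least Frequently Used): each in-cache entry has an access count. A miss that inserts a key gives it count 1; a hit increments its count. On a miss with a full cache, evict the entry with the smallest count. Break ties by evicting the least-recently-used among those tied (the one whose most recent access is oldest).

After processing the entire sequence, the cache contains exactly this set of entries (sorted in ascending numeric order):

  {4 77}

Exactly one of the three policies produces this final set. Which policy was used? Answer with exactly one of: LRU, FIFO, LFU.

Simulating under each policy and comparing final sets:
  LRU: final set = {4 25} -> differs
  FIFO: final set = {4 25} -> differs
  LFU: final set = {4 77} -> MATCHES target
Only LFU produces the target set.

Answer: LFU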